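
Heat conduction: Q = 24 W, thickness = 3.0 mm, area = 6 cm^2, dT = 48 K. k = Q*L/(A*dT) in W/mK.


k = 24*3.0/1000/(6/10000*48) = 2.5 W/mK

2.5


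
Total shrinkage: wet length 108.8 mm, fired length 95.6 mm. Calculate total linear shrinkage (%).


TS = (108.8 - 95.6) / 108.8 * 100 = 12.13%

12.13


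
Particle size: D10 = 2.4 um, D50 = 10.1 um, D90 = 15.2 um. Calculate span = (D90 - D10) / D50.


Span = (15.2 - 2.4) / 10.1 = 12.8 / 10.1 = 1.267

1.267


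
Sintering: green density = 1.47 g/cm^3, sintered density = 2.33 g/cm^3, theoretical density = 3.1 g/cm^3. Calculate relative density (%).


Relative = 2.33 / 3.1 * 100 = 75.2%

75.2


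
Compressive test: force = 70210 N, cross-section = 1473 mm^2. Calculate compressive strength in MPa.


CS = 70210 / 1473 = 47.7 MPa

47.7


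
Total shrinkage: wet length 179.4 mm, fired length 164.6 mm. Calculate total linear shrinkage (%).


TS = (179.4 - 164.6) / 179.4 * 100 = 8.25%

8.25


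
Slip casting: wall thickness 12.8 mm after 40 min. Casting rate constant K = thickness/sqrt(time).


K = 12.8 / sqrt(40) = 12.8 / 6.3246 = 2.024 mm/min^0.5

2.024


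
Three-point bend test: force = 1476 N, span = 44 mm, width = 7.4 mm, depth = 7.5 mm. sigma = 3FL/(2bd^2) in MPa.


sigma = 3*1476*44/(2*7.4*7.5^2) = 234.0 MPa

234.0


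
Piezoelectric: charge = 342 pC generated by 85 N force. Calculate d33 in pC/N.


d33 = 342 / 85 = 4.0 pC/N

4.0


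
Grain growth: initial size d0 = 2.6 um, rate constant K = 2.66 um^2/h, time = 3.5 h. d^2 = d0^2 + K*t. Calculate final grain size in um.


d^2 = 2.6^2 + 2.66*3.5 = 16.07
d = sqrt(16.07) = 4.01 um

4.01


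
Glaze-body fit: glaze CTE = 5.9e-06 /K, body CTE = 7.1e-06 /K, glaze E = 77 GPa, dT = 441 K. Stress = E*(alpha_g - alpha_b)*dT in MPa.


Stress = 77*1000*(5.9e-06 - 7.1e-06)*441 = -40.7 MPa

-40.7


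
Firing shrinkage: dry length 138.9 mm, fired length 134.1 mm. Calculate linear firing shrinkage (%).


FS = (138.9 - 134.1) / 138.9 * 100 = 3.46%

3.46


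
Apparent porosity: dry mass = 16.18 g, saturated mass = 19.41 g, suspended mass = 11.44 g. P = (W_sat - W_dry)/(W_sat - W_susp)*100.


P = (19.41 - 16.18) / (19.41 - 11.44) * 100 = 3.23 / 7.97 * 100 = 40.5%

40.5


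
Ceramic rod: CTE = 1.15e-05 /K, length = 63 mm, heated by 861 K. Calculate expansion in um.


dL = 1.15e-05 * 63 * 861 * 1000 = 623.795 um

623.795


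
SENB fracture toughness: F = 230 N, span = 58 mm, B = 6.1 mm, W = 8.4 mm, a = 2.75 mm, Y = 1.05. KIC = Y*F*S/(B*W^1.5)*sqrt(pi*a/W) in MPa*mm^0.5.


KIC = 1.05*230*58/(6.1*8.4^1.5)*sqrt(pi*2.75/8.4) = 95.65

95.65


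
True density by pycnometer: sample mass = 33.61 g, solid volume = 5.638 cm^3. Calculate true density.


TD = 33.61 / 5.638 = 5.961 g/cm^3

5.961


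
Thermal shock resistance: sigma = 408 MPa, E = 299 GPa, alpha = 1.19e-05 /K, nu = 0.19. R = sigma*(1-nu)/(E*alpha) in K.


R = 408*(1-0.19)/(299*1000*1.19e-05) = 93 K

93


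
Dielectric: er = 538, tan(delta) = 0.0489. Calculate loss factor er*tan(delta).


Loss = 538 * 0.0489 = 26.308

26.308


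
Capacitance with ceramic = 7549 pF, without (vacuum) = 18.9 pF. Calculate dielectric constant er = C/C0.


er = 7549 / 18.9 = 399.42

399.42


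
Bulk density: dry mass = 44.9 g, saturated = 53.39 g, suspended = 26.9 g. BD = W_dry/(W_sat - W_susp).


BD = 44.9 / (53.39 - 26.9) = 44.9 / 26.49 = 1.695 g/cm^3

1.695


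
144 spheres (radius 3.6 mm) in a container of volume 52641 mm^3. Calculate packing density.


V_sphere = 4/3*pi*3.6^3 = 195.4322 mm^3
Total V = 144*195.4322 = 28142.2368 mm^3
PD = 28142.2368 / 52641 = 0.535

0.535


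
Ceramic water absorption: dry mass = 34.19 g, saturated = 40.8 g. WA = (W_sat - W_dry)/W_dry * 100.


WA = (40.8 - 34.19) / 34.19 * 100 = 19.33%

19.33


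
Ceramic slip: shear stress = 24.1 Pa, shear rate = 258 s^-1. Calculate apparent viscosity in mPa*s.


eta = tau/gamma * 1000 = 24.1/258 * 1000 = 93.4 mPa*s

93.4


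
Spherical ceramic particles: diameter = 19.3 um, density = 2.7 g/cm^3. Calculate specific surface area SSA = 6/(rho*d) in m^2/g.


SSA = 6 / (2.7 * 19.3) = 0.115 m^2/g

0.115


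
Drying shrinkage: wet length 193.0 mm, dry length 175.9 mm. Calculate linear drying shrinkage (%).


DS = (193.0 - 175.9) / 193.0 * 100 = 8.86%

8.86


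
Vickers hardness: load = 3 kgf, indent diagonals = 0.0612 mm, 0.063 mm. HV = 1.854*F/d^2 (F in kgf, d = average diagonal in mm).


d_avg = (0.0612+0.063)/2 = 0.0621 mm
HV = 1.854*3/0.0621^2 = 1442

1442


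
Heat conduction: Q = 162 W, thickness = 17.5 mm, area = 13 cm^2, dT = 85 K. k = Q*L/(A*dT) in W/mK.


k = 162*17.5/1000/(13/10000*85) = 25.66 W/mK

25.66


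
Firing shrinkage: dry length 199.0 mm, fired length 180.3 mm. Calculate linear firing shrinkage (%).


FS = (199.0 - 180.3) / 199.0 * 100 = 9.4%

9.4


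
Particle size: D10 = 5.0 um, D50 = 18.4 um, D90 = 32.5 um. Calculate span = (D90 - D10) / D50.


Span = (32.5 - 5.0) / 18.4 = 27.5 / 18.4 = 1.495

1.495


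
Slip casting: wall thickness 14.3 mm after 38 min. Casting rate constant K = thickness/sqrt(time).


K = 14.3 / sqrt(38) = 14.3 / 6.1644 = 2.32 mm/min^0.5

2.32


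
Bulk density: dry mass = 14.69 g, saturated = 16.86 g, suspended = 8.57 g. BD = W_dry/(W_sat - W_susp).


BD = 14.69 / (16.86 - 8.57) = 14.69 / 8.29 = 1.772 g/cm^3

1.772


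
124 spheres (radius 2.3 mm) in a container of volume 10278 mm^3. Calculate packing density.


V_sphere = 4/3*pi*2.3^3 = 50.965 mm^3
Total V = 124*50.965 = 6319.66 mm^3
PD = 6319.66 / 10278 = 0.615

0.615


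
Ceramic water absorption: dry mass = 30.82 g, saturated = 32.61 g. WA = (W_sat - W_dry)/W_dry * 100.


WA = (32.61 - 30.82) / 30.82 * 100 = 5.81%

5.81


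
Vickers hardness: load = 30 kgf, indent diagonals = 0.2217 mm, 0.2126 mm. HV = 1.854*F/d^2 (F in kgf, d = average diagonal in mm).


d_avg = (0.2217+0.2126)/2 = 0.21715 mm
HV = 1.854*30/0.21715^2 = 1180

1180


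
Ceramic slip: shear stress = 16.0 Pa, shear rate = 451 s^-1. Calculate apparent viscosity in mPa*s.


eta = tau/gamma * 1000 = 16.0/451 * 1000 = 35.5 mPa*s

35.5


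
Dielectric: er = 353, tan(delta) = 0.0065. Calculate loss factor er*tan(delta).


Loss = 353 * 0.0065 = 2.295

2.295


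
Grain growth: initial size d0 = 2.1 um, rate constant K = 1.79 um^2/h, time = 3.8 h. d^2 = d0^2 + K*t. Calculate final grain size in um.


d^2 = 2.1^2 + 1.79*3.8 = 11.212
d = sqrt(11.212) = 3.35 um

3.35


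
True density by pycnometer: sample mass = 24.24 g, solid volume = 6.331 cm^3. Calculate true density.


TD = 24.24 / 6.331 = 3.829 g/cm^3

3.829


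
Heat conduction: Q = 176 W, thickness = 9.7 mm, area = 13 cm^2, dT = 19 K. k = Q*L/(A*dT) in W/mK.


k = 176*9.7/1000/(13/10000*19) = 69.12 W/mK

69.12


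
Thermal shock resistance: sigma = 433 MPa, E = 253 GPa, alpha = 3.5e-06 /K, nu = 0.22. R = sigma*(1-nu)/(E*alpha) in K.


R = 433*(1-0.22)/(253*1000*3.5e-06) = 381 K

381


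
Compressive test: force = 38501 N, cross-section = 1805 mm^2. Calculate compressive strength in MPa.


CS = 38501 / 1805 = 21.3 MPa

21.3


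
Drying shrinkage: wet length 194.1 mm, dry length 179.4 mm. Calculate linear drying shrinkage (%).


DS = (194.1 - 179.4) / 194.1 * 100 = 7.57%

7.57


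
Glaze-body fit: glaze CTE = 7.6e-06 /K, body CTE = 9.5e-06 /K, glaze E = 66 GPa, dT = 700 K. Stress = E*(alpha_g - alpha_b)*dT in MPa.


Stress = 66*1000*(7.6e-06 - 9.5e-06)*700 = -87.8 MPa

-87.8


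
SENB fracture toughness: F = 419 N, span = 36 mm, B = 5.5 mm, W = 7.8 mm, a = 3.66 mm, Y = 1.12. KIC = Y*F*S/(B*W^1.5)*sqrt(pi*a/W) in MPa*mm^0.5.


KIC = 1.12*419*36/(5.5*7.8^1.5)*sqrt(pi*3.66/7.8) = 171.2

171.2


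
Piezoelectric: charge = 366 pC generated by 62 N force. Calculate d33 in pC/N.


d33 = 366 / 62 = 5.9 pC/N

5.9


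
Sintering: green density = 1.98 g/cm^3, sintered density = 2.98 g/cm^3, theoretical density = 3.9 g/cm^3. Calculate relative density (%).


Relative = 2.98 / 3.9 * 100 = 76.4%

76.4


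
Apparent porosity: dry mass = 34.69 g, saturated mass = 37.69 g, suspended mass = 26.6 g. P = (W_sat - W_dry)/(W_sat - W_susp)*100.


P = (37.69 - 34.69) / (37.69 - 26.6) * 100 = 3.0 / 11.09 * 100 = 27.1%

27.1


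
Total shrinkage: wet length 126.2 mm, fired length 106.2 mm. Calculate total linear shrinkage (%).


TS = (126.2 - 106.2) / 126.2 * 100 = 15.85%

15.85


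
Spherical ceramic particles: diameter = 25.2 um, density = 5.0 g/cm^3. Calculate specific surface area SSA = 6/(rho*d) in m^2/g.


SSA = 6 / (5.0 * 25.2) = 0.048 m^2/g

0.048


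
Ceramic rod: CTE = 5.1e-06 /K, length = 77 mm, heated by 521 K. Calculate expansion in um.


dL = 5.1e-06 * 77 * 521 * 1000 = 204.597 um

204.597


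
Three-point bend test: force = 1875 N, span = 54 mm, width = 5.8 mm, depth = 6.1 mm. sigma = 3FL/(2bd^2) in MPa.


sigma = 3*1875*54/(2*5.8*6.1^2) = 703.7 MPa

703.7


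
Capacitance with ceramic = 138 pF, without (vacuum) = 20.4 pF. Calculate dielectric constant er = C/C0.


er = 138 / 20.4 = 6.76

6.76


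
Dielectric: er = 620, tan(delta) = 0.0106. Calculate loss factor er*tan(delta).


Loss = 620 * 0.0106 = 6.572

6.572


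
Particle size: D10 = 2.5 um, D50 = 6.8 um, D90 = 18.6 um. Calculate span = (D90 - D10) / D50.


Span = (18.6 - 2.5) / 6.8 = 16.1 / 6.8 = 2.368

2.368


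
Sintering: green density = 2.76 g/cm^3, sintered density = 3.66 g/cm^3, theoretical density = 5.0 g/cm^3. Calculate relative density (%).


Relative = 3.66 / 5.0 * 100 = 73.2%

73.2


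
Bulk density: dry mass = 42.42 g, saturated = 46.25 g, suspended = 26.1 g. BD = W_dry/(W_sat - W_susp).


BD = 42.42 / (46.25 - 26.1) = 42.42 / 20.15 = 2.105 g/cm^3

2.105


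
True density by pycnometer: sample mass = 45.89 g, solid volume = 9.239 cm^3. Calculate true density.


TD = 45.89 / 9.239 = 4.967 g/cm^3

4.967


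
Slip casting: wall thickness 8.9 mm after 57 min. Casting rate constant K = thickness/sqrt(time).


K = 8.9 / sqrt(57) = 8.9 / 7.5498 = 1.179 mm/min^0.5

1.179


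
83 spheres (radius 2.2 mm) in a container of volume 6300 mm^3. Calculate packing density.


V_sphere = 4/3*pi*2.2^3 = 44.6022 mm^3
Total V = 83*44.6022 = 3701.9826 mm^3
PD = 3701.9826 / 6300 = 0.588

0.588


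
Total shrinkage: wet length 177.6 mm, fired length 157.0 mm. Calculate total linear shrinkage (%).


TS = (177.6 - 157.0) / 177.6 * 100 = 11.6%

11.6


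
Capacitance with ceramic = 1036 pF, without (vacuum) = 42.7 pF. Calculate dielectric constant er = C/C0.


er = 1036 / 42.7 = 24.26

24.26


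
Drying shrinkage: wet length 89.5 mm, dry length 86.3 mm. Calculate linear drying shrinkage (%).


DS = (89.5 - 86.3) / 89.5 * 100 = 3.58%

3.58


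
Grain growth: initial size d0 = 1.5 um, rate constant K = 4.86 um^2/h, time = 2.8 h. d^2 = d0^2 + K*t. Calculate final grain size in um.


d^2 = 1.5^2 + 4.86*2.8 = 15.858
d = sqrt(15.858) = 3.98 um

3.98


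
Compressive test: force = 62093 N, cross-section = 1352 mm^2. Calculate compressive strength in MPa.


CS = 62093 / 1352 = 45.9 MPa

45.9


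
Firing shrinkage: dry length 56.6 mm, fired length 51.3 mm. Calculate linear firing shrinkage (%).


FS = (56.6 - 51.3) / 56.6 * 100 = 9.36%

9.36


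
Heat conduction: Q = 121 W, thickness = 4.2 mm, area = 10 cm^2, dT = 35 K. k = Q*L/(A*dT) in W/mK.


k = 121*4.2/1000/(10/10000*35) = 14.52 W/mK

14.52


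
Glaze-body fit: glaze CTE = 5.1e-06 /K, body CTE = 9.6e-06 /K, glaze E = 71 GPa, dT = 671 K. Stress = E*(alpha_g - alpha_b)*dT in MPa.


Stress = 71*1000*(5.1e-06 - 9.6e-06)*671 = -214.4 MPa

-214.4


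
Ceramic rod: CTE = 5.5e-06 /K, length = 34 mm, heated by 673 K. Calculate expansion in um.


dL = 5.5e-06 * 34 * 673 * 1000 = 125.851 um

125.851


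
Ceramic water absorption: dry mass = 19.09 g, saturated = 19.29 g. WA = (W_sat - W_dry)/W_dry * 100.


WA = (19.29 - 19.09) / 19.09 * 100 = 1.05%

1.05


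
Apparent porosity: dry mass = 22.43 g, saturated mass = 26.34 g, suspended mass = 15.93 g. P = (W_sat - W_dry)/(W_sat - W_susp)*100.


P = (26.34 - 22.43) / (26.34 - 15.93) * 100 = 3.91 / 10.41 * 100 = 37.6%

37.6


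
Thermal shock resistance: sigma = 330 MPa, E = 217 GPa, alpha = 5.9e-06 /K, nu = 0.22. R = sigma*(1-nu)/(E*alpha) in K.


R = 330*(1-0.22)/(217*1000*5.9e-06) = 201 K

201


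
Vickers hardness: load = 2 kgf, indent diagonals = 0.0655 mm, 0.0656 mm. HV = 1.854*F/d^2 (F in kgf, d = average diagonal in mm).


d_avg = (0.0655+0.0656)/2 = 0.06555 mm
HV = 1.854*2/0.06555^2 = 863

863


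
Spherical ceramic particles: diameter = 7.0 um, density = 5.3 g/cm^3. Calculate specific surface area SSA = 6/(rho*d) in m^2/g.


SSA = 6 / (5.3 * 7.0) = 0.162 m^2/g

0.162


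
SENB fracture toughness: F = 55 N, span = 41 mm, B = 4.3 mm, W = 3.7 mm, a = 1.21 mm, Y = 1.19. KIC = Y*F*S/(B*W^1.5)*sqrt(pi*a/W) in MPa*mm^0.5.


KIC = 1.19*55*41/(4.3*3.7^1.5)*sqrt(pi*1.21/3.7) = 88.88

88.88


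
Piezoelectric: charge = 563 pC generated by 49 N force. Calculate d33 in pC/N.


d33 = 563 / 49 = 11.5 pC/N

11.5


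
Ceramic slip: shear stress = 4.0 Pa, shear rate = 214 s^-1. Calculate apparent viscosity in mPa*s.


eta = tau/gamma * 1000 = 4.0/214 * 1000 = 18.7 mPa*s

18.7


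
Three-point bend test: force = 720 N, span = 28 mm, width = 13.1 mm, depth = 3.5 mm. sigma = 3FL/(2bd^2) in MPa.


sigma = 3*720*28/(2*13.1*3.5^2) = 188.4 MPa

188.4


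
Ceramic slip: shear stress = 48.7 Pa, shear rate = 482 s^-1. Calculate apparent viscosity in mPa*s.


eta = tau/gamma * 1000 = 48.7/482 * 1000 = 101.0 mPa*s

101.0


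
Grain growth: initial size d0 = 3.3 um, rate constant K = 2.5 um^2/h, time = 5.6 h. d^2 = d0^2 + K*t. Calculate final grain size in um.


d^2 = 3.3^2 + 2.5*5.6 = 24.89
d = sqrt(24.89) = 4.99 um

4.99


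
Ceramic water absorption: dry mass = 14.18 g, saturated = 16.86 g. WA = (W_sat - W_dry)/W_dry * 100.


WA = (16.86 - 14.18) / 14.18 * 100 = 18.9%

18.9


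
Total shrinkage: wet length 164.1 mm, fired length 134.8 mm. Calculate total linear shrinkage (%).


TS = (164.1 - 134.8) / 164.1 * 100 = 17.85%

17.85


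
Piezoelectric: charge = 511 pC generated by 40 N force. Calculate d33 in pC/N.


d33 = 511 / 40 = 12.8 pC/N

12.8


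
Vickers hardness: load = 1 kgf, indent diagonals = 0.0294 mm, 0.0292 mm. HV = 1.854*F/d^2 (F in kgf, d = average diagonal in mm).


d_avg = (0.0294+0.0292)/2 = 0.0293 mm
HV = 1.854*1/0.0293^2 = 2160

2160


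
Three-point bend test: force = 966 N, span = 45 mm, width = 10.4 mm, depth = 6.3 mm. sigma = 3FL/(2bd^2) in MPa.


sigma = 3*966*45/(2*10.4*6.3^2) = 158.0 MPa

158.0


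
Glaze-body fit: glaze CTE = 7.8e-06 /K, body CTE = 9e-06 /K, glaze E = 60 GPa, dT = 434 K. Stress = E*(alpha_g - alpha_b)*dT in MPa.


Stress = 60*1000*(7.8e-06 - 9e-06)*434 = -31.2 MPa

-31.2


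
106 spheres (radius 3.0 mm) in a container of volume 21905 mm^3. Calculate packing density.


V_sphere = 4/3*pi*3.0^3 = 113.0973 mm^3
Total V = 106*113.0973 = 11988.3138 mm^3
PD = 11988.3138 / 21905 = 0.547

0.547


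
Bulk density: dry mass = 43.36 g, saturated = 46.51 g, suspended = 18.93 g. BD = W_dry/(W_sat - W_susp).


BD = 43.36 / (46.51 - 18.93) = 43.36 / 27.58 = 1.572 g/cm^3

1.572


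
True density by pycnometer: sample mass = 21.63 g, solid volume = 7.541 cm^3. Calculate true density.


TD = 21.63 / 7.541 = 2.868 g/cm^3

2.868


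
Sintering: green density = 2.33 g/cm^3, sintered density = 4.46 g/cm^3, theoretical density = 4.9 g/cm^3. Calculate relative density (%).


Relative = 4.46 / 4.9 * 100 = 91.0%

91.0


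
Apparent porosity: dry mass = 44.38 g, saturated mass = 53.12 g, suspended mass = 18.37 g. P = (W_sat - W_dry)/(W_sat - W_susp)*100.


P = (53.12 - 44.38) / (53.12 - 18.37) * 100 = 8.74 / 34.75 * 100 = 25.2%

25.2


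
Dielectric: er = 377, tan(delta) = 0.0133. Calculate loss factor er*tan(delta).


Loss = 377 * 0.0133 = 5.014

5.014


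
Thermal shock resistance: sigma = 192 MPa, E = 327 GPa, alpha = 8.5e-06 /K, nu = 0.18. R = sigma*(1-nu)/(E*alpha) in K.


R = 192*(1-0.18)/(327*1000*8.5e-06) = 57 K

57


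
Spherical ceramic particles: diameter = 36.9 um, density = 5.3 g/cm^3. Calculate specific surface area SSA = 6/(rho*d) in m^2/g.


SSA = 6 / (5.3 * 36.9) = 0.031 m^2/g

0.031


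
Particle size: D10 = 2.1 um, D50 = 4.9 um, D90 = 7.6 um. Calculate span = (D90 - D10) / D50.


Span = (7.6 - 2.1) / 4.9 = 5.5 / 4.9 = 1.122

1.122


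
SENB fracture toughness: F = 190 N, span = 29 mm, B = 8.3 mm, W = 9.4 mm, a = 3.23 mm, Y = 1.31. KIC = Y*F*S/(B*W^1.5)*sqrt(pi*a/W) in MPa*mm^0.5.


KIC = 1.31*190*29/(8.3*9.4^1.5)*sqrt(pi*3.23/9.4) = 31.35

31.35


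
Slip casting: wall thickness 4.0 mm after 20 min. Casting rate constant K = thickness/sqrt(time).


K = 4.0 / sqrt(20) = 4.0 / 4.4721 = 0.894 mm/min^0.5

0.894


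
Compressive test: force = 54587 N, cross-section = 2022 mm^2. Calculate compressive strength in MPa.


CS = 54587 / 2022 = 27.0 MPa

27.0


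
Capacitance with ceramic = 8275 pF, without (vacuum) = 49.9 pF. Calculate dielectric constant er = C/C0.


er = 8275 / 49.9 = 165.83

165.83


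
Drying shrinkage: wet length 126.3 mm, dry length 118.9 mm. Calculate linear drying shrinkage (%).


DS = (126.3 - 118.9) / 126.3 * 100 = 5.86%

5.86


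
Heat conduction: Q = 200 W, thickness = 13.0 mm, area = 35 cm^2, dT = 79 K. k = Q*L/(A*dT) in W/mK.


k = 200*13.0/1000/(35/10000*79) = 9.4 W/mK

9.4


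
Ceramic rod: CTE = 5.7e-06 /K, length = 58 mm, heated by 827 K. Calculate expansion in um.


dL = 5.7e-06 * 58 * 827 * 1000 = 273.406 um

273.406


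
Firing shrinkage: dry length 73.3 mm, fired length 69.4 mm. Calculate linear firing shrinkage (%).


FS = (73.3 - 69.4) / 73.3 * 100 = 5.32%

5.32


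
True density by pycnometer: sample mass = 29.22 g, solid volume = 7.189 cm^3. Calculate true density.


TD = 29.22 / 7.189 = 4.065 g/cm^3

4.065


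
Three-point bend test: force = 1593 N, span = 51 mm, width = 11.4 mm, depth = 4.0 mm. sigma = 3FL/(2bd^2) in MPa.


sigma = 3*1593*51/(2*11.4*4.0^2) = 668.1 MPa

668.1


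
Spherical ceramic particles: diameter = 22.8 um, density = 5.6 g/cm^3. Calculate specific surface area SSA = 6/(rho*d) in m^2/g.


SSA = 6 / (5.6 * 22.8) = 0.047 m^2/g

0.047


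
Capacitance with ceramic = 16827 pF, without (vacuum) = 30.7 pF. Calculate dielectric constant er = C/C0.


er = 16827 / 30.7 = 548.11

548.11


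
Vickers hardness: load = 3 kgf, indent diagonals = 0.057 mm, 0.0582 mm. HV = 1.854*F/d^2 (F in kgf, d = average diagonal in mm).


d_avg = (0.057+0.0582)/2 = 0.0576 mm
HV = 1.854*3/0.0576^2 = 1676

1676


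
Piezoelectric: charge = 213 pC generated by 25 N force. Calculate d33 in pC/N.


d33 = 213 / 25 = 8.5 pC/N

8.5


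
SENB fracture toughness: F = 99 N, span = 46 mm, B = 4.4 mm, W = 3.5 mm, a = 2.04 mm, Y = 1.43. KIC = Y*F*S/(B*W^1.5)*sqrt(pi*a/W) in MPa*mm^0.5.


KIC = 1.43*99*46/(4.4*3.5^1.5)*sqrt(pi*2.04/3.5) = 305.87

305.87


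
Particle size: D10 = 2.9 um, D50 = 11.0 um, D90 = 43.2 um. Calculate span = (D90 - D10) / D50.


Span = (43.2 - 2.9) / 11.0 = 40.3 / 11.0 = 3.664

3.664


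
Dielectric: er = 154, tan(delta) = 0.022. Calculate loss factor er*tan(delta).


Loss = 154 * 0.022 = 3.388

3.388


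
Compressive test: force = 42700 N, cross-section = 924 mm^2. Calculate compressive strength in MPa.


CS = 42700 / 924 = 46.2 MPa

46.2


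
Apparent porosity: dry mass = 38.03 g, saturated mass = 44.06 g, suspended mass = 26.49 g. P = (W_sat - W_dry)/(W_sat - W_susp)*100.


P = (44.06 - 38.03) / (44.06 - 26.49) * 100 = 6.03 / 17.57 * 100 = 34.3%

34.3


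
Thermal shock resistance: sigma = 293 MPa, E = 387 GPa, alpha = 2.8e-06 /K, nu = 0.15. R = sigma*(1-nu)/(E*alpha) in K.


R = 293*(1-0.15)/(387*1000*2.8e-06) = 230 K

230


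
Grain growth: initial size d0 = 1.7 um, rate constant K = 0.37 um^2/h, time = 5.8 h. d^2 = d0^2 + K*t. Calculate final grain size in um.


d^2 = 1.7^2 + 0.37*5.8 = 5.036
d = sqrt(5.036) = 2.24 um

2.24


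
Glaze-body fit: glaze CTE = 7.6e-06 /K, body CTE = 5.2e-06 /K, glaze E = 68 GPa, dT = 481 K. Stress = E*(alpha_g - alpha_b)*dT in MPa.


Stress = 68*1000*(7.6e-06 - 5.2e-06)*481 = 78.5 MPa

78.5


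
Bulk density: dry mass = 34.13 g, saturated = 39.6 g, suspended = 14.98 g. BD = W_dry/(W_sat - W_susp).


BD = 34.13 / (39.6 - 14.98) = 34.13 / 24.62 = 1.386 g/cm^3

1.386


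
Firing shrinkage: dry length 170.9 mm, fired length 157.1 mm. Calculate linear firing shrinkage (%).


FS = (170.9 - 157.1) / 170.9 * 100 = 8.07%

8.07


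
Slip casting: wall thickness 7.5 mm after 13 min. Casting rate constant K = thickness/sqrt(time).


K = 7.5 / sqrt(13) = 7.5 / 3.6056 = 2.08 mm/min^0.5

2.08


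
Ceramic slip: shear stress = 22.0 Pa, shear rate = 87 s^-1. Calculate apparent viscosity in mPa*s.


eta = tau/gamma * 1000 = 22.0/87 * 1000 = 252.9 mPa*s

252.9


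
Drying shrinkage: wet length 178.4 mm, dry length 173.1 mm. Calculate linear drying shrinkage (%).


DS = (178.4 - 173.1) / 178.4 * 100 = 2.97%

2.97


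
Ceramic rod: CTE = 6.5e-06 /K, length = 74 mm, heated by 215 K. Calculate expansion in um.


dL = 6.5e-06 * 74 * 215 * 1000 = 103.415 um

103.415


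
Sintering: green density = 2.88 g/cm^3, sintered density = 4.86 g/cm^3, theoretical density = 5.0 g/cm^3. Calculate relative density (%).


Relative = 4.86 / 5.0 * 100 = 97.2%

97.2


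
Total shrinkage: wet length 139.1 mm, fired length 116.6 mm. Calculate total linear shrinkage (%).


TS = (139.1 - 116.6) / 139.1 * 100 = 16.18%

16.18


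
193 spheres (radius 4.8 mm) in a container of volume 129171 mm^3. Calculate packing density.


V_sphere = 4/3*pi*4.8^3 = 463.2467 mm^3
Total V = 193*463.2467 = 89406.6131 mm^3
PD = 89406.6131 / 129171 = 0.692

0.692


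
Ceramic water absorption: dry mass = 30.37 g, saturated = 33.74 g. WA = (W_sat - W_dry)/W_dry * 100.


WA = (33.74 - 30.37) / 30.37 * 100 = 11.1%

11.1


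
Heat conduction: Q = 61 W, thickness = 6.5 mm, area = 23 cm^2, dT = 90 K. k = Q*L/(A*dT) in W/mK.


k = 61*6.5/1000/(23/10000*90) = 1.92 W/mK

1.92


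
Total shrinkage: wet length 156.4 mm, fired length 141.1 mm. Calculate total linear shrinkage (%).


TS = (156.4 - 141.1) / 156.4 * 100 = 9.78%

9.78


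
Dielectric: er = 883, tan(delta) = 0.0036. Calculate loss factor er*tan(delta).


Loss = 883 * 0.0036 = 3.179

3.179


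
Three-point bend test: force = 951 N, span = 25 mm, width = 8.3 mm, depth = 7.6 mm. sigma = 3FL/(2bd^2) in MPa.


sigma = 3*951*25/(2*8.3*7.6^2) = 74.4 MPa

74.4


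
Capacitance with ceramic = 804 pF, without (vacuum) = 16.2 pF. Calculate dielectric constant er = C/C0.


er = 804 / 16.2 = 49.63

49.63


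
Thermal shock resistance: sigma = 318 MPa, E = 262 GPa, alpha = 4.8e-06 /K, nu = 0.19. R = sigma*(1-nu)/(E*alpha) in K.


R = 318*(1-0.19)/(262*1000*4.8e-06) = 205 K

205


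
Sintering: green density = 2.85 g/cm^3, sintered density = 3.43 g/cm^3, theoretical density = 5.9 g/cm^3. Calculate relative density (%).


Relative = 3.43 / 5.9 * 100 = 58.1%

58.1


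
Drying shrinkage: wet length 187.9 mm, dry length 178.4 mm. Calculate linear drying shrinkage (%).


DS = (187.9 - 178.4) / 187.9 * 100 = 5.06%

5.06


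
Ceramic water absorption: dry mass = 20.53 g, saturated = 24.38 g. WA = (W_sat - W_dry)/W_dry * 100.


WA = (24.38 - 20.53) / 20.53 * 100 = 18.75%

18.75


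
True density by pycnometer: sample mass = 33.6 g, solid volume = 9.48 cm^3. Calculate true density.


TD = 33.6 / 9.48 = 3.544 g/cm^3

3.544


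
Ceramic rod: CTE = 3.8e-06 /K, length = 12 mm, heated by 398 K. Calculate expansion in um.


dL = 3.8e-06 * 12 * 398 * 1000 = 18.149 um

18.149


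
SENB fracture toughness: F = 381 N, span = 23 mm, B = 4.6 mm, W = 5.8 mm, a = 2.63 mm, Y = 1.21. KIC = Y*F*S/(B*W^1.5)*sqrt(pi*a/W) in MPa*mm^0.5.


KIC = 1.21*381*23/(4.6*5.8^1.5)*sqrt(pi*2.63/5.8) = 196.96

196.96


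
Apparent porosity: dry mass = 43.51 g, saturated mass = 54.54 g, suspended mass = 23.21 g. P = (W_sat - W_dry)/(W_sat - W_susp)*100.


P = (54.54 - 43.51) / (54.54 - 23.21) * 100 = 11.03 / 31.33 * 100 = 35.2%

35.2


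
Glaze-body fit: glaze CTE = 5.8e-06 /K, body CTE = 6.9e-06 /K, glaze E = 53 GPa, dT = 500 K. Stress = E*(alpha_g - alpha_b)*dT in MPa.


Stress = 53*1000*(5.8e-06 - 6.9e-06)*500 = -29.2 MPa

-29.2


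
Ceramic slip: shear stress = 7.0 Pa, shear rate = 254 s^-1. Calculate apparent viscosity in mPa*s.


eta = tau/gamma * 1000 = 7.0/254 * 1000 = 27.6 mPa*s

27.6


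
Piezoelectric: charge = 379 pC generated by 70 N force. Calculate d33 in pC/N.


d33 = 379 / 70 = 5.4 pC/N

5.4


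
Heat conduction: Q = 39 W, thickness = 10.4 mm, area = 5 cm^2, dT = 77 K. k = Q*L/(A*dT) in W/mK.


k = 39*10.4/1000/(5/10000*77) = 10.54 W/mK

10.54


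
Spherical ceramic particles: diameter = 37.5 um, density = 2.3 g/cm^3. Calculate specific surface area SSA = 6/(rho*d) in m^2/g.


SSA = 6 / (2.3 * 37.5) = 0.07 m^2/g

0.07


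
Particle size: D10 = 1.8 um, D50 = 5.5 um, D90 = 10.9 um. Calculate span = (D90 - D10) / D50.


Span = (10.9 - 1.8) / 5.5 = 9.1 / 5.5 = 1.655

1.655


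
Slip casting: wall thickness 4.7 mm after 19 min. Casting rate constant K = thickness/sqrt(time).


K = 4.7 / sqrt(19) = 4.7 / 4.3589 = 1.078 mm/min^0.5

1.078


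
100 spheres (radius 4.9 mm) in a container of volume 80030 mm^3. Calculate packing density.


V_sphere = 4/3*pi*4.9^3 = 492.807 mm^3
Total V = 100*492.807 = 49280.7 mm^3
PD = 49280.7 / 80030 = 0.616

0.616


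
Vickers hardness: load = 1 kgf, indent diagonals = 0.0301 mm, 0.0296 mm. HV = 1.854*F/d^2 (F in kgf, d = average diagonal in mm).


d_avg = (0.0301+0.0296)/2 = 0.02985 mm
HV = 1.854*1/0.02985^2 = 2081

2081


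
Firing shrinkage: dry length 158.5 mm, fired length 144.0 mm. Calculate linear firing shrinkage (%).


FS = (158.5 - 144.0) / 158.5 * 100 = 9.15%

9.15


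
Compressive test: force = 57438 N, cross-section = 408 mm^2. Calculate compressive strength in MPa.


CS = 57438 / 408 = 140.8 MPa

140.8


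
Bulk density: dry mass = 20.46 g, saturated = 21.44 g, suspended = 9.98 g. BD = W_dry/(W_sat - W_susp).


BD = 20.46 / (21.44 - 9.98) = 20.46 / 11.46 = 1.785 g/cm^3

1.785


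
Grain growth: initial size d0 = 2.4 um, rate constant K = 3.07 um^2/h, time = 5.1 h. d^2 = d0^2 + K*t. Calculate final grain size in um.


d^2 = 2.4^2 + 3.07*5.1 = 21.417
d = sqrt(21.417) = 4.63 um

4.63


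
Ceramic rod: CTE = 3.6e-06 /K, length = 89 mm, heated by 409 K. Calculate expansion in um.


dL = 3.6e-06 * 89 * 409 * 1000 = 131.044 um

131.044


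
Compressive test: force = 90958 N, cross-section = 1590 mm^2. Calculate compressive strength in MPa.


CS = 90958 / 1590 = 57.2 MPa

57.2


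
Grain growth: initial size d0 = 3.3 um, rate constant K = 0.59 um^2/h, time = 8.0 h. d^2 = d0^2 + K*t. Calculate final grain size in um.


d^2 = 3.3^2 + 0.59*8.0 = 15.61
d = sqrt(15.61) = 3.95 um

3.95


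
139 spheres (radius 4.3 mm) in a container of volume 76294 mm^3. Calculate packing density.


V_sphere = 4/3*pi*4.3^3 = 333.0381 mm^3
Total V = 139*333.0381 = 46292.2959 mm^3
PD = 46292.2959 / 76294 = 0.607

0.607


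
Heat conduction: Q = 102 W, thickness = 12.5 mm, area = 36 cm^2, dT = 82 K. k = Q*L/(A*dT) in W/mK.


k = 102*12.5/1000/(36/10000*82) = 4.32 W/mK

4.32


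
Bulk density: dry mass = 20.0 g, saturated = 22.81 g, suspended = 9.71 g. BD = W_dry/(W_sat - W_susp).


BD = 20.0 / (22.81 - 9.71) = 20.0 / 13.1 = 1.527 g/cm^3

1.527


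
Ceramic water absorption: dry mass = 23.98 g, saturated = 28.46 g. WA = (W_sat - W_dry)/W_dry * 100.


WA = (28.46 - 23.98) / 23.98 * 100 = 18.68%

18.68


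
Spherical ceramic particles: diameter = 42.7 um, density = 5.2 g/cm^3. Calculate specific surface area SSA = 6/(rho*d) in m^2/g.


SSA = 6 / (5.2 * 42.7) = 0.027 m^2/g

0.027


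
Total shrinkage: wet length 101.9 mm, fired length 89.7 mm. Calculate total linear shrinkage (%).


TS = (101.9 - 89.7) / 101.9 * 100 = 11.97%

11.97


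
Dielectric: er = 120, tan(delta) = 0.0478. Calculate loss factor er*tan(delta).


Loss = 120 * 0.0478 = 5.736

5.736


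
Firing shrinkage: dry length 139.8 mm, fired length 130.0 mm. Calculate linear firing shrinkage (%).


FS = (139.8 - 130.0) / 139.8 * 100 = 7.01%

7.01


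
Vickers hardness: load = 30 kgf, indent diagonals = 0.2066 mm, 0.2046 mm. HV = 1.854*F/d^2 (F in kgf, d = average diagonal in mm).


d_avg = (0.2066+0.2046)/2 = 0.2056 mm
HV = 1.854*30/0.2056^2 = 1316

1316


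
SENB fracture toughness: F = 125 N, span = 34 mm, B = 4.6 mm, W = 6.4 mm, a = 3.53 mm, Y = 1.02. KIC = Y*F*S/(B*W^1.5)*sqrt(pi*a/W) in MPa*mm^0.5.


KIC = 1.02*125*34/(4.6*6.4^1.5)*sqrt(pi*3.53/6.4) = 76.62

76.62


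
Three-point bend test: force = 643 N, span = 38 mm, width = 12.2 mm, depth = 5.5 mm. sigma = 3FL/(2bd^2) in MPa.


sigma = 3*643*38/(2*12.2*5.5^2) = 99.3 MPa

99.3


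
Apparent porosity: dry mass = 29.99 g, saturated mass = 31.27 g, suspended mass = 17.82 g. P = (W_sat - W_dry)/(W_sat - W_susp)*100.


P = (31.27 - 29.99) / (31.27 - 17.82) * 100 = 1.28 / 13.45 * 100 = 9.5%

9.5


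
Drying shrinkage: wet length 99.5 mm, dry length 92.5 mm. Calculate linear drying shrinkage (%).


DS = (99.5 - 92.5) / 99.5 * 100 = 7.04%

7.04


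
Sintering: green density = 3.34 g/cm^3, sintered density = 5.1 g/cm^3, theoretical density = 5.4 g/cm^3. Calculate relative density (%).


Relative = 5.1 / 5.4 * 100 = 94.4%

94.4


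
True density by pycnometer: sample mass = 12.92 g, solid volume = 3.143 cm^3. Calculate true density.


TD = 12.92 / 3.143 = 4.111 g/cm^3

4.111


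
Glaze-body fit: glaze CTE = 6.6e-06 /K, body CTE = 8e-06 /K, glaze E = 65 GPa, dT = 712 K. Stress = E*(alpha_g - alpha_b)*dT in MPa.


Stress = 65*1000*(6.6e-06 - 8e-06)*712 = -64.8 MPa

-64.8


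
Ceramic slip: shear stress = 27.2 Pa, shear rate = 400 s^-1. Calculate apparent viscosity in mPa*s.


eta = tau/gamma * 1000 = 27.2/400 * 1000 = 68.0 mPa*s

68.0


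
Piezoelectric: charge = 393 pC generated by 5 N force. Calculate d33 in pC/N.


d33 = 393 / 5 = 78.6 pC/N

78.6


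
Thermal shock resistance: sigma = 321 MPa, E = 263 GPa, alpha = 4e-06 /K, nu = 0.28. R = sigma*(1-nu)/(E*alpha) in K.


R = 321*(1-0.28)/(263*1000*4e-06) = 220 K

220


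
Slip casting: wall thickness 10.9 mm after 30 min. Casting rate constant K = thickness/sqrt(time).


K = 10.9 / sqrt(30) = 10.9 / 5.4772 = 1.99 mm/min^0.5

1.99


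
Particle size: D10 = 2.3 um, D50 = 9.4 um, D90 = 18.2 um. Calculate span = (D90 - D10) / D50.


Span = (18.2 - 2.3) / 9.4 = 15.9 / 9.4 = 1.691

1.691


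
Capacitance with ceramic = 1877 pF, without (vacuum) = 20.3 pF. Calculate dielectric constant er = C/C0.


er = 1877 / 20.3 = 92.46

92.46


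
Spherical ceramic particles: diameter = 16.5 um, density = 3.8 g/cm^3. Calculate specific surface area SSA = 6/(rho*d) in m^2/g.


SSA = 6 / (3.8 * 16.5) = 0.096 m^2/g

0.096


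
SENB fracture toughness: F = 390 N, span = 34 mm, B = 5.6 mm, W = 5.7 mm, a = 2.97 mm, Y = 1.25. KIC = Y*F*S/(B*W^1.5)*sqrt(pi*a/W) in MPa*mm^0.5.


KIC = 1.25*390*34/(5.6*5.7^1.5)*sqrt(pi*2.97/5.7) = 278.27

278.27


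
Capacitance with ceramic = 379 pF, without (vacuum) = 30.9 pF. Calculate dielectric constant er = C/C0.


er = 379 / 30.9 = 12.27

12.27


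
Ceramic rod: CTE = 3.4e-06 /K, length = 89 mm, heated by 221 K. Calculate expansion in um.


dL = 3.4e-06 * 89 * 221 * 1000 = 66.875 um

66.875


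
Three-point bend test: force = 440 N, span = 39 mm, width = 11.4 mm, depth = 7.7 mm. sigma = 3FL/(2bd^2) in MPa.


sigma = 3*440*39/(2*11.4*7.7^2) = 38.1 MPa

38.1


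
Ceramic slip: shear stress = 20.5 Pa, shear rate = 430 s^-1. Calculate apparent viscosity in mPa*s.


eta = tau/gamma * 1000 = 20.5/430 * 1000 = 47.7 mPa*s

47.7


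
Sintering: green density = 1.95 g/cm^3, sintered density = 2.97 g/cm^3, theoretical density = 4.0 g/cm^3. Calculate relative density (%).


Relative = 2.97 / 4.0 * 100 = 74.3%

74.3


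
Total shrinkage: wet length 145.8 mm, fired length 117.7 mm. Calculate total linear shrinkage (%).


TS = (145.8 - 117.7) / 145.8 * 100 = 19.27%

19.27


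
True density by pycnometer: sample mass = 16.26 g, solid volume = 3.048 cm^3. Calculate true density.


TD = 16.26 / 3.048 = 5.335 g/cm^3

5.335


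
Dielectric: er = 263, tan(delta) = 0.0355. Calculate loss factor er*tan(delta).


Loss = 263 * 0.0355 = 9.337

9.337


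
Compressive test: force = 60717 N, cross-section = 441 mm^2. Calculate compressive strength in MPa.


CS = 60717 / 441 = 137.7 MPa

137.7


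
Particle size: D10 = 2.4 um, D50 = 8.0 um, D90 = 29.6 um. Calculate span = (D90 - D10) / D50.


Span = (29.6 - 2.4) / 8.0 = 27.2 / 8.0 = 3.4

3.4


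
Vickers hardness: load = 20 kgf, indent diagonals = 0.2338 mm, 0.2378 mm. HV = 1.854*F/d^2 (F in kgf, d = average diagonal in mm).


d_avg = (0.2338+0.2378)/2 = 0.2358 mm
HV = 1.854*20/0.2358^2 = 667

667


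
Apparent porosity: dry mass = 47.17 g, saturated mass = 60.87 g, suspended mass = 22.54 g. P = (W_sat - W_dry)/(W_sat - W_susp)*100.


P = (60.87 - 47.17) / (60.87 - 22.54) * 100 = 13.7 / 38.33 * 100 = 35.7%

35.7


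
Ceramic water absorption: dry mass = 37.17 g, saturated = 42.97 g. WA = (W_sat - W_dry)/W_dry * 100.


WA = (42.97 - 37.17) / 37.17 * 100 = 15.6%

15.6


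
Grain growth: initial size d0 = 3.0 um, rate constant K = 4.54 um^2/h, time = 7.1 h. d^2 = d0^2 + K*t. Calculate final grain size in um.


d^2 = 3.0^2 + 4.54*7.1 = 41.234
d = sqrt(41.234) = 6.42 um

6.42


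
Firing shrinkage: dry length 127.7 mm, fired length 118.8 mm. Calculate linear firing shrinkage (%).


FS = (127.7 - 118.8) / 127.7 * 100 = 6.97%

6.97


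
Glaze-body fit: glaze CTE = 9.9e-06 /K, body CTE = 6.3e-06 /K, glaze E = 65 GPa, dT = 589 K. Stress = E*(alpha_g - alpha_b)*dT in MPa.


Stress = 65*1000*(9.9e-06 - 6.3e-06)*589 = 137.8 MPa

137.8


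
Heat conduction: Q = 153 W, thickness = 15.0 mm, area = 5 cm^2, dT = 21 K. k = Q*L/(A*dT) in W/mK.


k = 153*15.0/1000/(5/10000*21) = 218.57 W/mK

218.57


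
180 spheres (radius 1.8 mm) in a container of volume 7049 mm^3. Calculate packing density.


V_sphere = 4/3*pi*1.8^3 = 24.429 mm^3
Total V = 180*24.429 = 4397.22 mm^3
PD = 4397.22 / 7049 = 0.624

0.624


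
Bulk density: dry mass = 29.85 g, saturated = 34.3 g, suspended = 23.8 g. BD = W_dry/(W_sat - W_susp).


BD = 29.85 / (34.3 - 23.8) = 29.85 / 10.5 = 2.843 g/cm^3

2.843


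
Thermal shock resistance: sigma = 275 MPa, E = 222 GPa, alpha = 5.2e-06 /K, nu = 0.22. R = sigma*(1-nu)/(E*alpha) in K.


R = 275*(1-0.22)/(222*1000*5.2e-06) = 186 K

186


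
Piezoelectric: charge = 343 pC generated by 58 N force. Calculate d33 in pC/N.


d33 = 343 / 58 = 5.9 pC/N

5.9


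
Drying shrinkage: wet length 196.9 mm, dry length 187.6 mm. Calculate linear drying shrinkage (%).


DS = (196.9 - 187.6) / 196.9 * 100 = 4.72%

4.72


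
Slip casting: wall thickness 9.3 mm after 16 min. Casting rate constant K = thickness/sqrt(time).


K = 9.3 / sqrt(16) = 9.3 / 4.0 = 2.325 mm/min^0.5

2.325


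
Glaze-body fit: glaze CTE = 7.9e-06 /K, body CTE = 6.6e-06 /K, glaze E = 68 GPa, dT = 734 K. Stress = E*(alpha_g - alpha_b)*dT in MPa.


Stress = 68*1000*(7.9e-06 - 6.6e-06)*734 = 64.9 MPa

64.9


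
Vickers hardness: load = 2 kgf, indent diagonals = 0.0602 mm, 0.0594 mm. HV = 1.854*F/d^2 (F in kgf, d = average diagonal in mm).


d_avg = (0.0602+0.0594)/2 = 0.0598 mm
HV = 1.854*2/0.0598^2 = 1037

1037


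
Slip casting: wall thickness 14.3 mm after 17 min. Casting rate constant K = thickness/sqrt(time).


K = 14.3 / sqrt(17) = 14.3 / 4.1231 = 3.468 mm/min^0.5

3.468


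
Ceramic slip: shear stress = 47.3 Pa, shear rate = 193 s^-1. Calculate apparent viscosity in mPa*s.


eta = tau/gamma * 1000 = 47.3/193 * 1000 = 245.1 mPa*s

245.1


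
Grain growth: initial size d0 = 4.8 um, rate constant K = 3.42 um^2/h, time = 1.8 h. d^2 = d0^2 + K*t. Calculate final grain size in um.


d^2 = 4.8^2 + 3.42*1.8 = 29.196
d = sqrt(29.196) = 5.4 um

5.4


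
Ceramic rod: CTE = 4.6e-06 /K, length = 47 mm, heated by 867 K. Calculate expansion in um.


dL = 4.6e-06 * 47 * 867 * 1000 = 187.445 um

187.445


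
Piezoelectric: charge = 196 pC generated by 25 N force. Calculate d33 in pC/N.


d33 = 196 / 25 = 7.8 pC/N

7.8


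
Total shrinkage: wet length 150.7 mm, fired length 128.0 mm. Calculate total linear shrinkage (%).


TS = (150.7 - 128.0) / 150.7 * 100 = 15.06%

15.06


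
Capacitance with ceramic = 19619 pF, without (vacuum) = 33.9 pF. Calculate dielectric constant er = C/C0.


er = 19619 / 33.9 = 578.73

578.73


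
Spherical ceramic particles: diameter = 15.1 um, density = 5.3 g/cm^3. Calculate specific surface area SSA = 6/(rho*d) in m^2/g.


SSA = 6 / (5.3 * 15.1) = 0.075 m^2/g

0.075


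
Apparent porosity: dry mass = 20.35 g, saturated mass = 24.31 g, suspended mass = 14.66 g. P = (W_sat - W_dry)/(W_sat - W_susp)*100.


P = (24.31 - 20.35) / (24.31 - 14.66) * 100 = 3.96 / 9.65 * 100 = 41.0%

41.0


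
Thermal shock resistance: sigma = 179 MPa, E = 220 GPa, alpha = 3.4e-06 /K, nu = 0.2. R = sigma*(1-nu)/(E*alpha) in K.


R = 179*(1-0.2)/(220*1000*3.4e-06) = 191 K

191


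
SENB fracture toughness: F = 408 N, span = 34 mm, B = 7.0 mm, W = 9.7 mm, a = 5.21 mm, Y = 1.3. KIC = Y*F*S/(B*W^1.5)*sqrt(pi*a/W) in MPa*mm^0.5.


KIC = 1.3*408*34/(7.0*9.7^1.5)*sqrt(pi*5.21/9.7) = 110.77

110.77


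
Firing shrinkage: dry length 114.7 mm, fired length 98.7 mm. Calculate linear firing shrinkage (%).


FS = (114.7 - 98.7) / 114.7 * 100 = 13.95%

13.95


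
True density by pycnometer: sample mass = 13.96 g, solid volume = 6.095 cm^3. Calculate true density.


TD = 13.96 / 6.095 = 2.29 g/cm^3

2.29


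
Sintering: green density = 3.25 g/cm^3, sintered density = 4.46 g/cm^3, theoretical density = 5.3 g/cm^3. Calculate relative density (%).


Relative = 4.46 / 5.3 * 100 = 84.2%

84.2


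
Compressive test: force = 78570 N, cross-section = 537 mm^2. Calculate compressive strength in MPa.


CS = 78570 / 537 = 146.3 MPa

146.3


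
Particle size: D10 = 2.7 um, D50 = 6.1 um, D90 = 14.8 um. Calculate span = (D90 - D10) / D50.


Span = (14.8 - 2.7) / 6.1 = 12.1 / 6.1 = 1.984

1.984


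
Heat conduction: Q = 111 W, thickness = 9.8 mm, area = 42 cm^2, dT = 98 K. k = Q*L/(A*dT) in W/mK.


k = 111*9.8/1000/(42/10000*98) = 2.64 W/mK

2.64


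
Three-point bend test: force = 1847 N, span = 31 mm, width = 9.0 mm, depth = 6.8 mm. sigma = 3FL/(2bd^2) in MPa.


sigma = 3*1847*31/(2*9.0*6.8^2) = 206.4 MPa

206.4


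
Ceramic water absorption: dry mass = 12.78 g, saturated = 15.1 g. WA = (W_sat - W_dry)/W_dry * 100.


WA = (15.1 - 12.78) / 12.78 * 100 = 18.15%

18.15


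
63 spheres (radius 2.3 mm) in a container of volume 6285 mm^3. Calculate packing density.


V_sphere = 4/3*pi*2.3^3 = 50.965 mm^3
Total V = 63*50.965 = 3210.795 mm^3
PD = 3210.795 / 6285 = 0.511

0.511
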